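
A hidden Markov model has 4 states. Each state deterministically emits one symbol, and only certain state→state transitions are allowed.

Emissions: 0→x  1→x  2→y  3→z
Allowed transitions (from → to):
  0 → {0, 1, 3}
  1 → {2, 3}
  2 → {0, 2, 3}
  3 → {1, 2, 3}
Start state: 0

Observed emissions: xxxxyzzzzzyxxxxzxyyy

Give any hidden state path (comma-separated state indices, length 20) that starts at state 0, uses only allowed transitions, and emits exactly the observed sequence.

0,0,0,1,2,3,3,3,3,3,2,0,0,0,1,3,1,2,2,2

  [0] x  {0,1}  => 0  start
  [1] x  {0,1}  => 0  0->0 ok
  [2] x  {0,1}  => 0  0->0 ok
  [3] x  {0,1}  => 1  0->1 ok
  [4] y  {2}  => 2  1->2 ok
  [5] z  {3}  => 3  2->3 ok
  [6] z  {3}  => 3  3->3 ok
  [7] z  {3}  => 3  3->3 ok
  [8] z  {3}  => 3  3->3 ok
  [9] z  {3}  => 3  3->3 ok
  [10] y  {2}  => 2  3->2 ok
  [11] x  {0,1}  => 0  2->0 ok
  [12] x  {0,1}  => 0  0->0 ok
  [13] x  {0,1}  => 0  0->0 ok
  [14] x  {0,1}  => 1  0->1 ok
  [15] z  {3}  => 3  1->3 ok
  [16] x  {0,1}  => 1  3->1 ok
  [17] y  {2}  => 2  1->2 ok
  [18] y  {2}  => 2  2->2 ok
  [19] y  {2}  => 2  2->2 ok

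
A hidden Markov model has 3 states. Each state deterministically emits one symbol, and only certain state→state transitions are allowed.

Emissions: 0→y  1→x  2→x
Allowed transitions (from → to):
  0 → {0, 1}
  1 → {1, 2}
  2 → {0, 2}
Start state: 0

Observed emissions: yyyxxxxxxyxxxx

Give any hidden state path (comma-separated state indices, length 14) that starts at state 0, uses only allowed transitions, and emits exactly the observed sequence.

0,0,0,1,1,2,2,2,2,0,1,1,1,2

  t0 'y' -> {0}, take 0 (start)
  t1 'y' -> {0}, take 0 (0->0 ok)
  t2 'y' -> {0}, take 0 (0->0 ok)
  t3 'x' -> {1,2}, take 1 (0->1 ok)
  t4 'x' -> {1,2}, take 1 (1->1 ok)
  t5 'x' -> {1,2}, take 2 (1->2 ok)
  t6 'x' -> {1,2}, take 2 (2->2 ok)
  t7 'x' -> {1,2}, take 2 (2->2 ok)
  t8 'x' -> {1,2}, take 2 (2->2 ok)
  t9 'y' -> {0}, take 0 (2->0 ok)
  t10 'x' -> {1,2}, take 1 (0->1 ok)
  t11 'x' -> {1,2}, take 1 (1->1 ok)
  t12 'x' -> {1,2}, take 1 (1->1 ok)
  t13 'x' -> {1,2}, take 2 (1->2 ok)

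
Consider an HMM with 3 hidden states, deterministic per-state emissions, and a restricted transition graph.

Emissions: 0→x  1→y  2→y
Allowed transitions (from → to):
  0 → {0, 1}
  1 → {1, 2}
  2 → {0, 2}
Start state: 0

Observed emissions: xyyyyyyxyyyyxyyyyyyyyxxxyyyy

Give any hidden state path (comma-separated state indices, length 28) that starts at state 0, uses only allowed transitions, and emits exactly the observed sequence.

0,1,1,1,2,2,2,0,1,1,2,2,0,1,1,1,1,1,2,2,2,0,0,0,1,2,2,2

  pos 0: x in {0}, choose 0; start
  pos 1: y in {1,2}, choose 1; 0->1 ok
  pos 2: y in {1,2}, choose 1; 1->1 ok
  pos 3: y in {1,2}, choose 1; 1->1 ok
  pos 4: y in {1,2}, choose 2; 1->2 ok
  pos 5: y in {1,2}, choose 2; 2->2 ok
  pos 6: y in {1,2}, choose 2; 2->2 ok
  pos 7: x in {0}, choose 0; 2->0 ok
  pos 8: y in {1,2}, choose 1; 0->1 ok
  pos 9: y in {1,2}, choose 1; 1->1 ok
  pos 10: y in {1,2}, choose 2; 1->2 ok
  pos 11: y in {1,2}, choose 2; 2->2 ok
  pos 12: x in {0}, choose 0; 2->0 ok
  pos 13: y in {1,2}, choose 1; 0->1 ok
  pos 14: y in {1,2}, choose 1; 1->1 ok
  pos 15: y in {1,2}, choose 1; 1->1 ok
  pos 16: y in {1,2}, choose 1; 1->1 ok
  pos 17: y in {1,2}, choose 1; 1->1 ok
  pos 18: y in {1,2}, choose 2; 1->2 ok
  pos 19: y in {1,2}, choose 2; 2->2 ok
  pos 20: y in {1,2}, choose 2; 2->2 ok
  pos 21: x in {0}, choose 0; 2->0 ok
  pos 22: x in {0}, choose 0; 0->0 ok
  pos 23: x in {0}, choose 0; 0->0 ok
  pos 24: y in {1,2}, choose 1; 0->1 ok
  pos 25: y in {1,2}, choose 2; 1->2 ok
  pos 26: y in {1,2}, choose 2; 2->2 ok
  pos 27: y in {1,2}, choose 2; 2->2 ok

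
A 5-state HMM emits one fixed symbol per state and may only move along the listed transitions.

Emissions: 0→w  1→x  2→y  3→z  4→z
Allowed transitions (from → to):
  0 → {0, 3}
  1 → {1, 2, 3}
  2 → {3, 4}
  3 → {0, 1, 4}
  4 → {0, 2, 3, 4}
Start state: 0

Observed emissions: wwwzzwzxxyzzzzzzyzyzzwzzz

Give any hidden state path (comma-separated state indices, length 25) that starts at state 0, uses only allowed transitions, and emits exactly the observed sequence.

0,0,0,3,4,0,3,1,1,2,3,4,4,3,4,4,2,4,2,4,3,0,3,4,3

  pos 0: w in {0}, choose 0; start
  pos 1: w in {0}, choose 0; 0->0 ok
  pos 2: w in {0}, choose 0; 0->0 ok
  pos 3: z in {3,4}, choose 3; 0->3 ok
  pos 4: z in {3,4}, choose 4; 3->4 ok
  pos 5: w in {0}, choose 0; 4->0 ok
  pos 6: z in {3,4}, choose 3; 0->3 ok
  pos 7: x in {1}, choose 1; 3->1 ok
  pos 8: x in {1}, choose 1; 1->1 ok
  pos 9: y in {2}, choose 2; 1->2 ok
  pos 10: z in {3,4}, choose 3; 2->3 ok
  pos 11: z in {3,4}, choose 4; 3->4 ok
  pos 12: z in {3,4}, choose 4; 4->4 ok
  pos 13: z in {3,4}, choose 3; 4->3 ok
  pos 14: z in {3,4}, choose 4; 3->4 ok
  pos 15: z in {3,4}, choose 4; 4->4 ok
  pos 16: y in {2}, choose 2; 4->2 ok
  pos 17: z in {3,4}, choose 4; 2->4 ok
  pos 18: y in {2}, choose 2; 4->2 ok
  pos 19: z in {3,4}, choose 4; 2->4 ok
  pos 20: z in {3,4}, choose 3; 4->3 ok
  pos 21: w in {0}, choose 0; 3->0 ok
  pos 22: z in {3,4}, choose 3; 0->3 ok
  pos 23: z in {3,4}, choose 4; 3->4 ok
  pos 24: z in {3,4}, choose 3; 4->3 ok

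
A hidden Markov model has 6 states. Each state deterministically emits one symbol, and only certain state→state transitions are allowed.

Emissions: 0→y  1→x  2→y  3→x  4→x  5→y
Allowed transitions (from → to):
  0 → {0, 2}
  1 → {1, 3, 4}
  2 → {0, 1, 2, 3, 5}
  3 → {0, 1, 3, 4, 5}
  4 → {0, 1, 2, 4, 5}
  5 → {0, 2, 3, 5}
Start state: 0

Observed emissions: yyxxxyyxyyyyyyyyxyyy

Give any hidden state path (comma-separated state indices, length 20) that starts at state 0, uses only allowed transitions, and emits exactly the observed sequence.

0,2,1,1,3,0,2,3,0,0,2,5,0,0,0,2,3,5,0,2

  [0] y  {0,2,5}  => 0  start
  [1] y  {0,2,5}  => 2  0->2 ok
  [2] x  {1,3,4}  => 1  2->1 ok
  [3] x  {1,3,4}  => 1  1->1 ok
  [4] x  {1,3,4}  => 3  1->3 ok
  [5] y  {0,2,5}  => 0  3->0 ok
  [6] y  {0,2,5}  => 2  0->2 ok
  [7] x  {1,3,4}  => 3  2->3 ok
  [8] y  {0,2,5}  => 0  3->0 ok
  [9] y  {0,2,5}  => 0  0->0 ok
  [10] y  {0,2,5}  => 2  0->2 ok
  [11] y  {0,2,5}  => 5  2->5 ok
  [12] y  {0,2,5}  => 0  5->0 ok
  [13] y  {0,2,5}  => 0  0->0 ok
  [14] y  {0,2,5}  => 0  0->0 ok
  [15] y  {0,2,5}  => 2  0->2 ok
  [16] x  {1,3,4}  => 3  2->3 ok
  [17] y  {0,2,5}  => 5  3->5 ok
  [18] y  {0,2,5}  => 0  5->0 ok
  [19] y  {0,2,5}  => 2  0->2 ok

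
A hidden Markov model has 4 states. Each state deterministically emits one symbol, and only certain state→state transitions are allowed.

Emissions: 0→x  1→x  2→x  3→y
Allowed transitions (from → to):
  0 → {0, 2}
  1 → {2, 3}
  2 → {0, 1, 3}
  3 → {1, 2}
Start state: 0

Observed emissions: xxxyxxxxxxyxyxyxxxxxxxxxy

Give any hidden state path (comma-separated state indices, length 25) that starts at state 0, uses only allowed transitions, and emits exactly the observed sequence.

  t0 'x' -> {0,1,2}, take 0 (start)
  t1 'x' -> {0,1,2}, take 2 (0->2 ok)
  t2 'x' -> {0,1,2}, take 1 (2->1 ok)
  t3 'y' -> {3}, take 3 (1->3 ok)
  t4 'x' -> {0,1,2}, take 1 (3->1 ok)
  t5 'x' -> {0,1,2}, take 2 (1->2 ok)
  t6 'x' -> {0,1,2}, take 0 (2->0 ok)
  t7 'x' -> {0,1,2}, take 2 (0->2 ok)
  t8 'x' -> {0,1,2}, take 0 (2->0 ok)
  t9 'x' -> {0,1,2}, take 2 (0->2 ok)
  t10 'y' -> {3}, take 3 (2->3 ok)
  t11 'x' -> {0,1,2}, take 1 (3->1 ok)
  t12 'y' -> {3}, take 3 (1->3 ok)
  t13 'x' -> {0,1,2}, take 2 (3->2 ok)
  t14 'y' -> {3}, take 3 (2->3 ok)
  t15 'x' -> {0,1,2}, take 1 (3->1 ok)
  t16 'x' -> {0,1,2}, take 2 (1->2 ok)
  t17 'x' -> {0,1,2}, take 1 (2->1 ok)
  t18 'x' -> {0,1,2}, take 2 (1->2 ok)
  t19 'x' -> {0,1,2}, take 0 (2->0 ok)
  t20 'x' -> {0,1,2}, take 0 (0->0 ok)
  t21 'x' -> {0,1,2}, take 2 (0->2 ok)
  t22 'x' -> {0,1,2}, take 1 (2->1 ok)
  t23 'x' -> {0,1,2}, take 2 (1->2 ok)
  t24 'y' -> {3}, take 3 (2->3 ok)

0,2,1,3,1,2,0,2,0,2,3,1,3,2,3,1,2,1,2,0,0,2,1,2,3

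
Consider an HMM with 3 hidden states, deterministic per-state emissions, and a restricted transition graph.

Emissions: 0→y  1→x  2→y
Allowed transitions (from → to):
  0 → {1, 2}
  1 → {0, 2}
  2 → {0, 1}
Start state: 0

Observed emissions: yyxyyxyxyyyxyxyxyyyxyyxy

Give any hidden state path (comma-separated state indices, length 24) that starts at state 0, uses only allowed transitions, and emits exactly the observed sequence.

0,2,1,2,0,1,2,1,0,2,0,1,2,1,2,1,0,2,0,1,2,0,1,0

  t0 'y' -> {0,2}, take 0 (start)
  t1 'y' -> {0,2}, take 2 (0->2 ok)
  t2 'x' -> {1}, take 1 (2->1 ok)
  t3 'y' -> {0,2}, take 2 (1->2 ok)
  t4 'y' -> {0,2}, take 0 (2->0 ok)
  t5 'x' -> {1}, take 1 (0->1 ok)
  t6 'y' -> {0,2}, take 2 (1->2 ok)
  t7 'x' -> {1}, take 1 (2->1 ok)
  t8 'y' -> {0,2}, take 0 (1->0 ok)
  t9 'y' -> {0,2}, take 2 (0->2 ok)
  t10 'y' -> {0,2}, take 0 (2->0 ok)
  t11 'x' -> {1}, take 1 (0->1 ok)
  t12 'y' -> {0,2}, take 2 (1->2 ok)
  t13 'x' -> {1}, take 1 (2->1 ok)
  t14 'y' -> {0,2}, take 2 (1->2 ok)
  t15 'x' -> {1}, take 1 (2->1 ok)
  t16 'y' -> {0,2}, take 0 (1->0 ok)
  t17 'y' -> {0,2}, take 2 (0->2 ok)
  t18 'y' -> {0,2}, take 0 (2->0 ok)
  t19 'x' -> {1}, take 1 (0->1 ok)
  t20 'y' -> {0,2}, take 2 (1->2 ok)
  t21 'y' -> {0,2}, take 0 (2->0 ok)
  t22 'x' -> {1}, take 1 (0->1 ok)
  t23 'y' -> {0,2}, take 0 (1->0 ok)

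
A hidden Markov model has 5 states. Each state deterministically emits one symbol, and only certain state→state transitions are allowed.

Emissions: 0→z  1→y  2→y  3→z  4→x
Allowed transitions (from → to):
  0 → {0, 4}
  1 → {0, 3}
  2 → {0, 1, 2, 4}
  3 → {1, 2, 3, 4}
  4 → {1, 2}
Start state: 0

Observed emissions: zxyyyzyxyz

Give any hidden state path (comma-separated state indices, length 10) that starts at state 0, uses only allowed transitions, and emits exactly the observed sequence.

0,4,2,2,1,3,2,4,1,3

  0: obs=z cand={0,3} pick 0 [start]
  1: obs=x cand={4} pick 4 [0->4 ok]
  2: obs=y cand={1,2} pick 2 [4->2 ok]
  3: obs=y cand={1,2} pick 2 [2->2 ok]
  4: obs=y cand={1,2} pick 1 [2->1 ok]
  5: obs=z cand={0,3} pick 3 [1->3 ok]
  6: obs=y cand={1,2} pick 2 [3->2 ok]
  7: obs=x cand={4} pick 4 [2->4 ok]
  8: obs=y cand={1,2} pick 1 [4->1 ok]
  9: obs=z cand={0,3} pick 3 [1->3 ok]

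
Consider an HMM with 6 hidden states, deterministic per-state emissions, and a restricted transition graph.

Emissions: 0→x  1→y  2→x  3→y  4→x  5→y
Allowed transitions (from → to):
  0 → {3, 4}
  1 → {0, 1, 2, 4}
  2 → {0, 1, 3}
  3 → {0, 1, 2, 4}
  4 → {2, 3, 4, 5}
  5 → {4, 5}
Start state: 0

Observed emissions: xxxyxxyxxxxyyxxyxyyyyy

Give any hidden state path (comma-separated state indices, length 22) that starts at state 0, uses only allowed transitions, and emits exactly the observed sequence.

0,4,2,3,4,4,5,4,4,4,2,3,1,0,4,5,4,5,5,5,5,5

  pos 0: x in {0,2,4}, choose 0; start
  pos 1: x in {0,2,4}, choose 4; 0->4 ok
  pos 2: x in {0,2,4}, choose 2; 4->2 ok
  pos 3: y in {1,3,5}, choose 3; 2->3 ok
  pos 4: x in {0,2,4}, choose 4; 3->4 ok
  pos 5: x in {0,2,4}, choose 4; 4->4 ok
  pos 6: y in {1,3,5}, choose 5; 4->5 ok
  pos 7: x in {0,2,4}, choose 4; 5->4 ok
  pos 8: x in {0,2,4}, choose 4; 4->4 ok
  pos 9: x in {0,2,4}, choose 4; 4->4 ok
  pos 10: x in {0,2,4}, choose 2; 4->2 ok
  pos 11: y in {1,3,5}, choose 3; 2->3 ok
  pos 12: y in {1,3,5}, choose 1; 3->1 ok
  pos 13: x in {0,2,4}, choose 0; 1->0 ok
  pos 14: x in {0,2,4}, choose 4; 0->4 ok
  pos 15: y in {1,3,5}, choose 5; 4->5 ok
  pos 16: x in {0,2,4}, choose 4; 5->4 ok
  pos 17: y in {1,3,5}, choose 5; 4->5 ok
  pos 18: y in {1,3,5}, choose 5; 5->5 ok
  pos 19: y in {1,3,5}, choose 5; 5->5 ok
  pos 20: y in {1,3,5}, choose 5; 5->5 ok
  pos 21: y in {1,3,5}, choose 5; 5->5 ok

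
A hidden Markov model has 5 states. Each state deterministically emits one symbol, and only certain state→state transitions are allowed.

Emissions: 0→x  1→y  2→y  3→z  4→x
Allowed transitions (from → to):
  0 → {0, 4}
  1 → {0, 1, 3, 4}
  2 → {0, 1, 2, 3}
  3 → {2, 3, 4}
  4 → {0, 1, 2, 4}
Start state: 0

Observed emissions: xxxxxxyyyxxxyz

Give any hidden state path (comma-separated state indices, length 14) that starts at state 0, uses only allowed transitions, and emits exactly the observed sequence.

  0: obs=x cand={0,4} pick 0 [start]
  1: obs=x cand={0,4} pick 4 [0->4 ok]
  2: obs=x cand={0,4} pick 0 [4->0 ok]
  3: obs=x cand={0,4} pick 0 [0->0 ok]
  4: obs=x cand={0,4} pick 0 [0->0 ok]
  5: obs=x cand={0,4} pick 4 [0->4 ok]
  6: obs=y cand={1,2} pick 2 [4->2 ok]
  7: obs=y cand={1,2} pick 2 [2->2 ok]
  8: obs=y cand={1,2} pick 1 [2->1 ok]
  9: obs=x cand={0,4} pick 0 [1->0 ok]
  10: obs=x cand={0,4} pick 4 [0->4 ok]
  11: obs=x cand={0,4} pick 4 [4->4 ok]
  12: obs=y cand={1,2} pick 1 [4->1 ok]
  13: obs=z cand={3} pick 3 [1->3 ok]

0,4,0,0,0,4,2,2,1,0,4,4,1,3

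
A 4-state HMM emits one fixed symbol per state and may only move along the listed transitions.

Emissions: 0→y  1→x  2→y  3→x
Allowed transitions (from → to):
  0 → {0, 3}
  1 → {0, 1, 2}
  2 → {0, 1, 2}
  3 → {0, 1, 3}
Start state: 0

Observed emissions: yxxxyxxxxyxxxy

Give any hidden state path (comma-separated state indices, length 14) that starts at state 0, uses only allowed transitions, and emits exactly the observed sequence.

  0: obs=y cand={0,2} pick 0 [start]
  1: obs=x cand={1,3} pick 3 [0->3 ok]
  2: obs=x cand={1,3} pick 1 [3->1 ok]
  3: obs=x cand={1,3} pick 1 [1->1 ok]
  4: obs=y cand={0,2} pick 0 [1->0 ok]
  5: obs=x cand={1,3} pick 3 [0->3 ok]
  6: obs=x cand={1,3} pick 3 [3->3 ok]
  7: obs=x cand={1,3} pick 3 [3->3 ok]
  8: obs=x cand={1,3} pick 3 [3->3 ok]
  9: obs=y cand={0,2} pick 0 [3->0 ok]
  10: obs=x cand={1,3} pick 3 [0->3 ok]
  11: obs=x cand={1,3} pick 3 [3->3 ok]
  12: obs=x cand={1,3} pick 1 [3->1 ok]
  13: obs=y cand={0,2} pick 0 [1->0 ok]

0,3,1,1,0,3,3,3,3,0,3,3,1,0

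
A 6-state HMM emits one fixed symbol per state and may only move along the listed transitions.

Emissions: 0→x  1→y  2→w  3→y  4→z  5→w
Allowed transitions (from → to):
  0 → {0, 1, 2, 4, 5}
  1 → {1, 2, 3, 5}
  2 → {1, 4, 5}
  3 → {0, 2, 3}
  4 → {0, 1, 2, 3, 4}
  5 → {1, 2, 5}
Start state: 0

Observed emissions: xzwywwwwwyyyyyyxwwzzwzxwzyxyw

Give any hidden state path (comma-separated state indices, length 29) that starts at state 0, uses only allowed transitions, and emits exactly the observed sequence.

0,4,2,1,5,5,5,5,2,1,1,1,1,3,3,0,5,2,4,4,2,4,0,2,4,3,0,1,5

  t0 'x' -> {0}, take 0 (start)
  t1 'z' -> {4}, take 4 (0->4 ok)
  t2 'w' -> {2,5}, take 2 (4->2 ok)
  t3 'y' -> {1,3}, take 1 (2->1 ok)
  t4 'w' -> {2,5}, take 5 (1->5 ok)
  t5 'w' -> {2,5}, take 5 (5->5 ok)
  t6 'w' -> {2,5}, take 5 (5->5 ok)
  t7 'w' -> {2,5}, take 5 (5->5 ok)
  t8 'w' -> {2,5}, take 2 (5->2 ok)
  t9 'y' -> {1,3}, take 1 (2->1 ok)
  t10 'y' -> {1,3}, take 1 (1->1 ok)
  t11 'y' -> {1,3}, take 1 (1->1 ok)
  t12 'y' -> {1,3}, take 1 (1->1 ok)
  t13 'y' -> {1,3}, take 3 (1->3 ok)
  t14 'y' -> {1,3}, take 3 (3->3 ok)
  t15 'x' -> {0}, take 0 (3->0 ok)
  t16 'w' -> {2,5}, take 5 (0->5 ok)
  t17 'w' -> {2,5}, take 2 (5->2 ok)
  t18 'z' -> {4}, take 4 (2->4 ok)
  t19 'z' -> {4}, take 4 (4->4 ok)
  t20 'w' -> {2,5}, take 2 (4->2 ok)
  t21 'z' -> {4}, take 4 (2->4 ok)
  t22 'x' -> {0}, take 0 (4->0 ok)
  t23 'w' -> {2,5}, take 2 (0->2 ok)
  t24 'z' -> {4}, take 4 (2->4 ok)
  t25 'y' -> {1,3}, take 3 (4->3 ok)
  t26 'x' -> {0}, take 0 (3->0 ok)
  t27 'y' -> {1,3}, take 1 (0->1 ok)
  t28 'w' -> {2,5}, take 5 (1->5 ok)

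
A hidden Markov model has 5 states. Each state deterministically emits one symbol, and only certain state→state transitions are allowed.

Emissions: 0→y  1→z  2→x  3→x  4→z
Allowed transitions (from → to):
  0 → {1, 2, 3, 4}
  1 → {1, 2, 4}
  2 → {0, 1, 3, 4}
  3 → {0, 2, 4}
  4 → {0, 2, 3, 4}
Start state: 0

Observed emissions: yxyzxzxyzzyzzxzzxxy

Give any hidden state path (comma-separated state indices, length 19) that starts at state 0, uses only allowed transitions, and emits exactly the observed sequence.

  pos 0: y in {0}, choose 0; start
  pos 1: x in {2,3}, choose 2; 0->2 ok
  pos 2: y in {0}, choose 0; 2->0 ok
  pos 3: z in {1,4}, choose 4; 0->4 ok
  pos 4: x in {2,3}, choose 3; 4->3 ok
  pos 5: z in {1,4}, choose 4; 3->4 ok
  pos 6: x in {2,3}, choose 3; 4->3 ok
  pos 7: y in {0}, choose 0; 3->0 ok
  pos 8: z in {1,4}, choose 4; 0->4 ok
  pos 9: z in {1,4}, choose 4; 4->4 ok
  pos 10: y in {0}, choose 0; 4->0 ok
  pos 11: z in {1,4}, choose 1; 0->1 ok
  pos 12: z in {1,4}, choose 4; 1->4 ok
  pos 13: x in {2,3}, choose 2; 4->2 ok
  pos 14: z in {1,4}, choose 1; 2->1 ok
  pos 15: z in {1,4}, choose 4; 1->4 ok
  pos 16: x in {2,3}, choose 3; 4->3 ok
  pos 17: x in {2,3}, choose 2; 3->2 ok
  pos 18: y in {0}, choose 0; 2->0 ok

0,2,0,4,3,4,3,0,4,4,0,1,4,2,1,4,3,2,0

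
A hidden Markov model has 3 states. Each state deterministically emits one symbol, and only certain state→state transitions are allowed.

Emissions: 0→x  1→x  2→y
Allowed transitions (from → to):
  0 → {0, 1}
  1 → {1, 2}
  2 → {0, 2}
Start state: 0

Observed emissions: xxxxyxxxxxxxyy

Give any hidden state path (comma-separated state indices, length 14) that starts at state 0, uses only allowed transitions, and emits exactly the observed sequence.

  [0] x  {0,1}  => 0  start
  [1] x  {0,1}  => 0  0->0 ok
  [2] x  {0,1}  => 0  0->0 ok
  [3] x  {0,1}  => 1  0->1 ok
  [4] y  {2}  => 2  1->2 ok
  [5] x  {0,1}  => 0  2->0 ok
  [6] x  {0,1}  => 0  0->0 ok
  [7] x  {0,1}  => 0  0->0 ok
  [8] x  {0,1}  => 1  0->1 ok
  [9] x  {0,1}  => 1  1->1 ok
  [10] x  {0,1}  => 1  1->1 ok
  [11] x  {0,1}  => 1  1->1 ok
  [12] y  {2}  => 2  1->2 ok
  [13] y  {2}  => 2  2->2 ok

0,0,0,1,2,0,0,0,1,1,1,1,2,2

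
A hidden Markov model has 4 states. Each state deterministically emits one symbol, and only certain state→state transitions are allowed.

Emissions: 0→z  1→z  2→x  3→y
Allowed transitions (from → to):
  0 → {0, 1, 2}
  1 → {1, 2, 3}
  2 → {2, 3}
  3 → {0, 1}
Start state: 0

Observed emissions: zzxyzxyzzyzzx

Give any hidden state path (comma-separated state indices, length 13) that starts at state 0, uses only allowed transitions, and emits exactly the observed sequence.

0,1,2,3,1,2,3,1,1,3,0,1,2

  [0] z  {0,1}  => 0  start
  [1] z  {0,1}  => 1  0->1 ok
  [2] x  {2}  => 2  1->2 ok
  [3] y  {3}  => 3  2->3 ok
  [4] z  {0,1}  => 1  3->1 ok
  [5] x  {2}  => 2  1->2 ok
  [6] y  {3}  => 3  2->3 ok
  [7] z  {0,1}  => 1  3->1 ok
  [8] z  {0,1}  => 1  1->1 ok
  [9] y  {3}  => 3  1->3 ok
  [10] z  {0,1}  => 0  3->0 ok
  [11] z  {0,1}  => 1  0->1 ok
  [12] x  {2}  => 2  1->2 ok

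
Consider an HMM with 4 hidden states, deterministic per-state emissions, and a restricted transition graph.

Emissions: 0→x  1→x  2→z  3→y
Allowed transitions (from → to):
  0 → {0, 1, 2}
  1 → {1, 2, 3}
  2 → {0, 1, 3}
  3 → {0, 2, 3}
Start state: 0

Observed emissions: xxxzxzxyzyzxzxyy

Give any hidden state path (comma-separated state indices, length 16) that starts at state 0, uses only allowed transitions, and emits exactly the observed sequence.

  t0 'x' -> {0,1}, take 0 (start)
  t1 'x' -> {0,1}, take 0 (0->0 ok)
  t2 'x' -> {0,1}, take 1 (0->1 ok)
  t3 'z' -> {2}, take 2 (1->2 ok)
  t4 'x' -> {0,1}, take 0 (2->0 ok)
  t5 'z' -> {2}, take 2 (0->2 ok)
  t6 'x' -> {0,1}, take 1 (2->1 ok)
  t7 'y' -> {3}, take 3 (1->3 ok)
  t8 'z' -> {2}, take 2 (3->2 ok)
  t9 'y' -> {3}, take 3 (2->3 ok)
  t10 'z' -> {2}, take 2 (3->2 ok)
  t11 'x' -> {0,1}, take 0 (2->0 ok)
  t12 'z' -> {2}, take 2 (0->2 ok)
  t13 'x' -> {0,1}, take 1 (2->1 ok)
  t14 'y' -> {3}, take 3 (1->3 ok)
  t15 'y' -> {3}, take 3 (3->3 ok)

0,0,1,2,0,2,1,3,2,3,2,0,2,1,3,3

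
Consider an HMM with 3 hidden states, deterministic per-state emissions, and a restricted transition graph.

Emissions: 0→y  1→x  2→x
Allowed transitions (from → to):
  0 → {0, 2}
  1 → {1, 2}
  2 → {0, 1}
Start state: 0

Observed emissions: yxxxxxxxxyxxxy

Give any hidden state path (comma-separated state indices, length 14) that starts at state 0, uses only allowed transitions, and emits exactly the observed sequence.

0,2,1,2,1,1,1,1,2,0,2,1,2,0

  t0 'y' -> {0}, take 0 (start)
  t1 'x' -> {1,2}, take 2 (0->2 ok)
  t2 'x' -> {1,2}, take 1 (2->1 ok)
  t3 'x' -> {1,2}, take 2 (1->2 ok)
  t4 'x' -> {1,2}, take 1 (2->1 ok)
  t5 'x' -> {1,2}, take 1 (1->1 ok)
  t6 'x' -> {1,2}, take 1 (1->1 ok)
  t7 'x' -> {1,2}, take 1 (1->1 ok)
  t8 'x' -> {1,2}, take 2 (1->2 ok)
  t9 'y' -> {0}, take 0 (2->0 ok)
  t10 'x' -> {1,2}, take 2 (0->2 ok)
  t11 'x' -> {1,2}, take 1 (2->1 ok)
  t12 'x' -> {1,2}, take 2 (1->2 ok)
  t13 'y' -> {0}, take 0 (2->0 ok)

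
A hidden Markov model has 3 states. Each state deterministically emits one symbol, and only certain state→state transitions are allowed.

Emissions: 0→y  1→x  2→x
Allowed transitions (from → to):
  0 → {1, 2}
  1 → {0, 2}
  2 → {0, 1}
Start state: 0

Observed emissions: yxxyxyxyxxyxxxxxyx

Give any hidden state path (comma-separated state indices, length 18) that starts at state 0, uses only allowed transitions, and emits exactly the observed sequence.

0,2,1,0,1,0,2,0,1,2,0,1,2,1,2,1,0,2

  0: obs=y cand={0} pick 0 [start]
  1: obs=x cand={1,2} pick 2 [0->2 ok]
  2: obs=x cand={1,2} pick 1 [2->1 ok]
  3: obs=y cand={0} pick 0 [1->0 ok]
  4: obs=x cand={1,2} pick 1 [0->1 ok]
  5: obs=y cand={0} pick 0 [1->0 ok]
  6: obs=x cand={1,2} pick 2 [0->2 ok]
  7: obs=y cand={0} pick 0 [2->0 ok]
  8: obs=x cand={1,2} pick 1 [0->1 ok]
  9: obs=x cand={1,2} pick 2 [1->2 ok]
  10: obs=y cand={0} pick 0 [2->0 ok]
  11: obs=x cand={1,2} pick 1 [0->1 ok]
  12: obs=x cand={1,2} pick 2 [1->2 ok]
  13: obs=x cand={1,2} pick 1 [2->1 ok]
  14: obs=x cand={1,2} pick 2 [1->2 ok]
  15: obs=x cand={1,2} pick 1 [2->1 ok]
  16: obs=y cand={0} pick 0 [1->0 ok]
  17: obs=x cand={1,2} pick 2 [0->2 ok]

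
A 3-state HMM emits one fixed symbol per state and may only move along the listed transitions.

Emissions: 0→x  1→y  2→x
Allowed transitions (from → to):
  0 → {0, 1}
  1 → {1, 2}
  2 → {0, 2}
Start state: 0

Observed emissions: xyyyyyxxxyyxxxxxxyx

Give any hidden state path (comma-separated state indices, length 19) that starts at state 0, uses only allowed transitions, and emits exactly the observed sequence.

  [0] x  {0,2}  => 0  start
  [1] y  {1}  => 1  0->1 ok
  [2] y  {1}  => 1  1->1 ok
  [3] y  {1}  => 1  1->1 ok
  [4] y  {1}  => 1  1->1 ok
  [5] y  {1}  => 1  1->1 ok
  [6] x  {0,2}  => 2  1->2 ok
  [7] x  {0,2}  => 2  2->2 ok
  [8] x  {0,2}  => 0  2->0 ok
  [9] y  {1}  => 1  0->1 ok
  [10] y  {1}  => 1  1->1 ok
  [11] x  {0,2}  => 2  1->2 ok
  [12] x  {0,2}  => 2  2->2 ok
  [13] x  {0,2}  => 2  2->2 ok
  [14] x  {0,2}  => 2  2->2 ok
  [15] x  {0,2}  => 0  2->0 ok
  [16] x  {0,2}  => 0  0->0 ok
  [17] y  {1}  => 1  0->1 ok
  [18] x  {0,2}  => 2  1->2 ok

0,1,1,1,1,1,2,2,0,1,1,2,2,2,2,0,0,1,2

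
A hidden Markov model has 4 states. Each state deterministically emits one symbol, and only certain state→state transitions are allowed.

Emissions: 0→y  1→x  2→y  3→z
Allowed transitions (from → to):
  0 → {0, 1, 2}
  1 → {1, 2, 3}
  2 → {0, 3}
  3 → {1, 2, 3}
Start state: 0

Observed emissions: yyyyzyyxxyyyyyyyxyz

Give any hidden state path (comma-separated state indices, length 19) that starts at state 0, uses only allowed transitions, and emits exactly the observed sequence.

0,0,0,2,3,2,0,1,1,2,0,0,2,0,0,0,1,2,3

  0: obs=y cand={0,2} pick 0 [start]
  1: obs=y cand={0,2} pick 0 [0->0 ok]
  2: obs=y cand={0,2} pick 0 [0->0 ok]
  3: obs=y cand={0,2} pick 2 [0->2 ok]
  4: obs=z cand={3} pick 3 [2->3 ok]
  5: obs=y cand={0,2} pick 2 [3->2 ok]
  6: obs=y cand={0,2} pick 0 [2->0 ok]
  7: obs=x cand={1} pick 1 [0->1 ok]
  8: obs=x cand={1} pick 1 [1->1 ok]
  9: obs=y cand={0,2} pick 2 [1->2 ok]
  10: obs=y cand={0,2} pick 0 [2->0 ok]
  11: obs=y cand={0,2} pick 0 [0->0 ok]
  12: obs=y cand={0,2} pick 2 [0->2 ok]
  13: obs=y cand={0,2} pick 0 [2->0 ok]
  14: obs=y cand={0,2} pick 0 [0->0 ok]
  15: obs=y cand={0,2} pick 0 [0->0 ok]
  16: obs=x cand={1} pick 1 [0->1 ok]
  17: obs=y cand={0,2} pick 2 [1->2 ok]
  18: obs=z cand={3} pick 3 [2->3 ok]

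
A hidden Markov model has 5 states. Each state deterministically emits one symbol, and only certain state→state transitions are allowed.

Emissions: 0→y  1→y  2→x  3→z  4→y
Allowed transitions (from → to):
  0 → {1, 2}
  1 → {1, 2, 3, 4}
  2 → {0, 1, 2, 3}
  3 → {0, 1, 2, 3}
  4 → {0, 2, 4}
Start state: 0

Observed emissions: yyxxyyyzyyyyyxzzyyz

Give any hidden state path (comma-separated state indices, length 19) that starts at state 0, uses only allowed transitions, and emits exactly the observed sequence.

  pos 0: y in {0,1,4}, choose 0; start
  pos 1: y in {0,1,4}, choose 1; 0->1 ok
  pos 2: x in {2}, choose 2; 1->2 ok
  pos 3: x in {2}, choose 2; 2->2 ok
  pos 4: y in {0,1,4}, choose 0; 2->0 ok
  pos 5: y in {0,1,4}, choose 1; 0->1 ok
  pos 6: y in {0,1,4}, choose 1; 1->1 ok
  pos 7: z in {3}, choose 3; 1->3 ok
  pos 8: y in {0,1,4}, choose 1; 3->1 ok
  pos 9: y in {0,1,4}, choose 1; 1->1 ok
  pos 10: y in {0,1,4}, choose 4; 1->4 ok
  pos 11: y in {0,1,4}, choose 4; 4->4 ok
  pos 12: y in {0,1,4}, choose 0; 4->0 ok
  pos 13: x in {2}, choose 2; 0->2 ok
  pos 14: z in {3}, choose 3; 2->3 ok
  pos 15: z in {3}, choose 3; 3->3 ok
  pos 16: y in {0,1,4}, choose 0; 3->0 ok
  pos 17: y in {0,1,4}, choose 1; 0->1 ok
  pos 18: z in {3}, choose 3; 1->3 ok

0,1,2,2,0,1,1,3,1,1,4,4,0,2,3,3,0,1,3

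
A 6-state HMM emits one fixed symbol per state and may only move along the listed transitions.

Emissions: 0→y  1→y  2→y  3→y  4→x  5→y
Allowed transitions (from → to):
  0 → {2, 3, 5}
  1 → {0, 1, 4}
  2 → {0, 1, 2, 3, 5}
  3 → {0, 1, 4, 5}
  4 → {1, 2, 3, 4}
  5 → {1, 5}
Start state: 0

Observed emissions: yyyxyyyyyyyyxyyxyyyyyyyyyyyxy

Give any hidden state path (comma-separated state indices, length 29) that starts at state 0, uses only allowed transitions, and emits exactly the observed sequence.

  pos 0: y in {0,1,2,3,5}, choose 0; start
  pos 1: y in {0,1,2,3,5}, choose 2; 0->2 ok
  pos 2: y in {0,1,2,3,5}, choose 3; 2->3 ok
  pos 3: x in {4}, choose 4; 3->4 ok
  pos 4: y in {0,1,2,3,5}, choose 1; 4->1 ok
  pos 5: y in {0,1,2,3,5}, choose 0; 1->0 ok
  pos 6: y in {0,1,2,3,5}, choose 5; 0->5 ok
  pos 7: y in {0,1,2,3,5}, choose 1; 5->1 ok
  pos 8: y in {0,1,2,3,5}, choose 1; 1->1 ok
  pos 9: y in {0,1,2,3,5}, choose 0; 1->0 ok
  pos 10: y in {0,1,2,3,5}, choose 5; 0->5 ok
  pos 11: y in {0,1,2,3,5}, choose 1; 5->1 ok
  pos 12: x in {4}, choose 4; 1->4 ok
  pos 13: y in {0,1,2,3,5}, choose 1; 4->1 ok
  pos 14: y in {0,1,2,3,5}, choose 1; 1->1 ok
  pos 15: x in {4}, choose 4; 1->4 ok
  pos 16: y in {0,1,2,3,5}, choose 1; 4->1 ok
  pos 17: y in {0,1,2,3,5}, choose 0; 1->0 ok
  pos 18: y in {0,1,2,3,5}, choose 5; 0->5 ok
  pos 19: y in {0,1,2,3,5}, choose 5; 5->5 ok
  pos 20: y in {0,1,2,3,5}, choose 5; 5->5 ok
  pos 21: y in {0,1,2,3,5}, choose 5; 5->5 ok
  pos 22: y in {0,1,2,3,5}, choose 5; 5->5 ok
  pos 23: y in {0,1,2,3,5}, choose 5; 5->5 ok
  pos 24: y in {0,1,2,3,5}, choose 1; 5->1 ok
  pos 25: y in {0,1,2,3,5}, choose 1; 1->1 ok
  pos 26: y in {0,1,2,3,5}, choose 1; 1->1 ok
  pos 27: x in {4}, choose 4; 1->4 ok
  pos 28: y in {0,1,2,3,5}, choose 1; 4->1 ok

0,2,3,4,1,0,5,1,1,0,5,1,4,1,1,4,1,0,5,5,5,5,5,5,1,1,1,4,1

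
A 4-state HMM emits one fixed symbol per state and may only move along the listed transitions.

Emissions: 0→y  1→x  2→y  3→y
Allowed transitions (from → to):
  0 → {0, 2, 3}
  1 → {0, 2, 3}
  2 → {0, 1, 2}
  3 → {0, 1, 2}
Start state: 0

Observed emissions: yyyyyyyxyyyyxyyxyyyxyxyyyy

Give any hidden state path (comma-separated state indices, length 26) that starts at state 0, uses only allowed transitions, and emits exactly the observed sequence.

0,3,0,2,0,2,2,1,2,0,0,2,1,2,2,1,0,0,3,1,2,1,2,0,2,0

  [0] y  {0,2,3}  => 0  start
  [1] y  {0,2,3}  => 3  0->3 ok
  [2] y  {0,2,3}  => 0  3->0 ok
  [3] y  {0,2,3}  => 2  0->2 ok
  [4] y  {0,2,3}  => 0  2->0 ok
  [5] y  {0,2,3}  => 2  0->2 ok
  [6] y  {0,2,3}  => 2  2->2 ok
  [7] x  {1}  => 1  2->1 ok
  [8] y  {0,2,3}  => 2  1->2 ok
  [9] y  {0,2,3}  => 0  2->0 ok
  [10] y  {0,2,3}  => 0  0->0 ok
  [11] y  {0,2,3}  => 2  0->2 ok
  [12] x  {1}  => 1  2->1 ok
  [13] y  {0,2,3}  => 2  1->2 ok
  [14] y  {0,2,3}  => 2  2->2 ok
  [15] x  {1}  => 1  2->1 ok
  [16] y  {0,2,3}  => 0  1->0 ok
  [17] y  {0,2,3}  => 0  0->0 ok
  [18] y  {0,2,3}  => 3  0->3 ok
  [19] x  {1}  => 1  3->1 ok
  [20] y  {0,2,3}  => 2  1->2 ok
  [21] x  {1}  => 1  2->1 ok
  [22] y  {0,2,3}  => 2  1->2 ok
  [23] y  {0,2,3}  => 0  2->0 ok
  [24] y  {0,2,3}  => 2  0->2 ok
  [25] y  {0,2,3}  => 0  2->0 ok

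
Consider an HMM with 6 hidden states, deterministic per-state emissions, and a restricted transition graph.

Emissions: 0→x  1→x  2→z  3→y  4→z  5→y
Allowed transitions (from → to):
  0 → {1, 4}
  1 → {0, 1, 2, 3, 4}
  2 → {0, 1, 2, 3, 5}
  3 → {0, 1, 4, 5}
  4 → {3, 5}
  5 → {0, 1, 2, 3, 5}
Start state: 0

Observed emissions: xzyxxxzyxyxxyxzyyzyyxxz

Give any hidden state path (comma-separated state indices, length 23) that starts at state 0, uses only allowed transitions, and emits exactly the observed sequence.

  [0] x  {0,1}  => 0  start
  [1] z  {2,4}  => 4  0->4 ok
  [2] y  {3,5}  => 3  4->3 ok
  [3] x  {0,1}  => 0  3->0 ok
  [4] x  {0,1}  => 1  0->1 ok
  [5] x  {0,1}  => 1  1->1 ok
  [6] z  {2,4}  => 2  1->2 ok
  [7] y  {3,5}  => 5  2->5 ok
  [8] x  {0,1}  => 1  5->1 ok
  [9] y  {3,5}  => 3  1->3 ok
  [10] x  {0,1}  => 0  3->0 ok
  [11] x  {0,1}  => 1  0->1 ok
  [12] y  {3,5}  => 3  1->3 ok
  [13] x  {0,1}  => 0  3->0 ok
  [14] z  {2,4}  => 4  0->4 ok
  [15] y  {3,5}  => 5  4->5 ok
  [16] y  {3,5}  => 3  5->3 ok
  [17] z  {2,4}  => 4  3->4 ok
  [18] y  {3,5}  => 3  4->3 ok
  [19] y  {3,5}  => 5  3->5 ok
  [20] x  {0,1}  => 1  5->1 ok
  [21] x  {0,1}  => 0  1->0 ok
  [22] z  {2,4}  => 4  0->4 ok

0,4,3,0,1,1,2,5,1,3,0,1,3,0,4,5,3,4,3,5,1,0,4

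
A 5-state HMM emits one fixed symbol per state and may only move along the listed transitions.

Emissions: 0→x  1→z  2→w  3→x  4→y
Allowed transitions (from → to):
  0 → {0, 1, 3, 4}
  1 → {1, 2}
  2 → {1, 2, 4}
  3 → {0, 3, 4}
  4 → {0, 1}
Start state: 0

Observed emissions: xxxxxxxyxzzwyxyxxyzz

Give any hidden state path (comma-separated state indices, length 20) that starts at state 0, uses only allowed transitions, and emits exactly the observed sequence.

  [0] x  {0,3}  => 0  start
  [1] x  {0,3}  => 3  0->3 ok
  [2] x  {0,3}  => 3  3->3 ok
  [3] x  {0,3}  => 3  3->3 ok
  [4] x  {0,3}  => 3  3->3 ok
  [5] x  {0,3}  => 0  3->0 ok
  [6] x  {0,3}  => 3  0->3 ok
  [7] y  {4}  => 4  3->4 ok
  [8] x  {0,3}  => 0  4->0 ok
  [9] z  {1}  => 1  0->1 ok
  [10] z  {1}  => 1  1->1 ok
  [11] w  {2}  => 2  1->2 ok
  [12] y  {4}  => 4  2->4 ok
  [13] x  {0,3}  => 0  4->0 ok
  [14] y  {4}  => 4  0->4 ok
  [15] x  {0,3}  => 0  4->0 ok
  [16] x  {0,3}  => 3  0->3 ok
  [17] y  {4}  => 4  3->4 ok
  [18] z  {1}  => 1  4->1 ok
  [19] z  {1}  => 1  1->1 ok

0,3,3,3,3,0,3,4,0,1,1,2,4,0,4,0,3,4,1,1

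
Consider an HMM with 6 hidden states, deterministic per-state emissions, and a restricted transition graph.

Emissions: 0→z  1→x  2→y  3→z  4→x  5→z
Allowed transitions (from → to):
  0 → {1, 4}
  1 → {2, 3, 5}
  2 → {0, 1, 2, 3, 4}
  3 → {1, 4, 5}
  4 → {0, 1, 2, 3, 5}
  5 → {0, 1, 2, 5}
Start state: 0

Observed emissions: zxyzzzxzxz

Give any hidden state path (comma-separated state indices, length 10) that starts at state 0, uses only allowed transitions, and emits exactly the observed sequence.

0,4,2,3,5,0,4,0,4,3

  [0] z  {0,3,5}  => 0  start
  [1] x  {1,4}  => 4  0->4 ok
  [2] y  {2}  => 2  4->2 ok
  [3] z  {0,3,5}  => 3  2->3 ok
  [4] z  {0,3,5}  => 5  3->5 ok
  [5] z  {0,3,5}  => 0  5->0 ok
  [6] x  {1,4}  => 4  0->4 ok
  [7] z  {0,3,5}  => 0  4->0 ok
  [8] x  {1,4}  => 4  0->4 ok
  [9] z  {0,3,5}  => 3  4->3 ok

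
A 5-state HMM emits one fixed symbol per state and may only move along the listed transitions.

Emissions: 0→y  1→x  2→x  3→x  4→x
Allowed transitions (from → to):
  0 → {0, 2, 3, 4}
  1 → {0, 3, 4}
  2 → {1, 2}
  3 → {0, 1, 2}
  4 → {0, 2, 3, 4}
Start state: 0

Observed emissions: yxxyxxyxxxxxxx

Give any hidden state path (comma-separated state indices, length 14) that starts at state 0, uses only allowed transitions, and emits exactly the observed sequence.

0,2,1,0,4,4,0,3,2,2,2,1,4,4

  t0 'y' -> {0}, take 0 (start)
  t1 'x' -> {1,2,3,4}, take 2 (0->2 ok)
  t2 'x' -> {1,2,3,4}, take 1 (2->1 ok)
  t3 'y' -> {0}, take 0 (1->0 ok)
  t4 'x' -> {1,2,3,4}, take 4 (0->4 ok)
  t5 'x' -> {1,2,3,4}, take 4 (4->4 ok)
  t6 'y' -> {0}, take 0 (4->0 ok)
  t7 'x' -> {1,2,3,4}, take 3 (0->3 ok)
  t8 'x' -> {1,2,3,4}, take 2 (3->2 ok)
  t9 'x' -> {1,2,3,4}, take 2 (2->2 ok)
  t10 'x' -> {1,2,3,4}, take 2 (2->2 ok)
  t11 'x' -> {1,2,3,4}, take 1 (2->1 ok)
  t12 'x' -> {1,2,3,4}, take 4 (1->4 ok)
  t13 'x' -> {1,2,3,4}, take 4 (4->4 ok)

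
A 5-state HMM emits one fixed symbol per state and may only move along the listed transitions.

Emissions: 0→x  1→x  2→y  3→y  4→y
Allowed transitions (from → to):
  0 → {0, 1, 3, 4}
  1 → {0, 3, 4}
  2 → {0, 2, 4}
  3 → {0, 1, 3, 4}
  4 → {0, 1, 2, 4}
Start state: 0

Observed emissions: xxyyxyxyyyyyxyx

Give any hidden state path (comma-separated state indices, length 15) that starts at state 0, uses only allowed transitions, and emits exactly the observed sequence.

  pos 0: x in {0,1}, choose 0; start
  pos 1: x in {0,1}, choose 1; 0->1 ok
  pos 2: y in {2,3,4}, choose 3; 1->3 ok
  pos 3: y in {2,3,4}, choose 4; 3->4 ok
  pos 4: x in {0,1}, choose 1; 4->1 ok
  pos 5: y in {2,3,4}, choose 4; 1->4 ok
  pos 6: x in {0,1}, choose 1; 4->1 ok
  pos 7: y in {2,3,4}, choose 3; 1->3 ok
  pos 8: y in {2,3,4}, choose 4; 3->4 ok
  pos 9: y in {2,3,4}, choose 2; 4->2 ok
  pos 10: y in {2,3,4}, choose 2; 2->2 ok
  pos 11: y in {2,3,4}, choose 2; 2->2 ok
  pos 12: x in {0,1}, choose 0; 2->0 ok
  pos 13: y in {2,3,4}, choose 4; 0->4 ok
  pos 14: x in {0,1}, choose 1; 4->1 ok

0,1,3,4,1,4,1,3,4,2,2,2,0,4,1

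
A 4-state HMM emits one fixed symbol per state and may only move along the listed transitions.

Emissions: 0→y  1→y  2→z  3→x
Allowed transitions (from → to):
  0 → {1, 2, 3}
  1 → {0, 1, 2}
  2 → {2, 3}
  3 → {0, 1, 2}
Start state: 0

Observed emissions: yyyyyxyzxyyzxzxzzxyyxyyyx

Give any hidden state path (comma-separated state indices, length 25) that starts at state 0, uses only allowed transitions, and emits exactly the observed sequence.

  [0] y  {0,1}  => 0  start
  [1] y  {0,1}  => 1  0->1 ok
  [2] y  {0,1}  => 1  1->1 ok
  [3] y  {0,1}  => 1  1->1 ok
  [4] y  {0,1}  => 0  1->0 ok
  [5] x  {3}  => 3  0->3 ok
  [6] y  {0,1}  => 0  3->0 ok
  [7] z  {2}  => 2  0->2 ok
  [8] x  {3}  => 3  2->3 ok
  [9] y  {0,1}  => 1  3->1 ok
  [10] y  {0,1}  => 1  1->1 ok
  [11] z  {2}  => 2  1->2 ok
  [12] x  {3}  => 3  2->3 ok
  [13] z  {2}  => 2  3->2 ok
  [14] x  {3}  => 3  2->3 ok
  [15] z  {2}  => 2  3->2 ok
  [16] z  {2}  => 2  2->2 ok
  [17] x  {3}  => 3  2->3 ok
  [18] y  {0,1}  => 1  3->1 ok
  [19] y  {0,1}  => 0  1->0 ok
  [20] x  {3}  => 3  0->3 ok
  [21] y  {0,1}  => 1  3->1 ok
  [22] y  {0,1}  => 1  1->1 ok
  [23] y  {0,1}  => 0  1->0 ok
  [24] x  {3}  => 3  0->3 ok

0,1,1,1,0,3,0,2,3,1,1,2,3,2,3,2,2,3,1,0,3,1,1,0,3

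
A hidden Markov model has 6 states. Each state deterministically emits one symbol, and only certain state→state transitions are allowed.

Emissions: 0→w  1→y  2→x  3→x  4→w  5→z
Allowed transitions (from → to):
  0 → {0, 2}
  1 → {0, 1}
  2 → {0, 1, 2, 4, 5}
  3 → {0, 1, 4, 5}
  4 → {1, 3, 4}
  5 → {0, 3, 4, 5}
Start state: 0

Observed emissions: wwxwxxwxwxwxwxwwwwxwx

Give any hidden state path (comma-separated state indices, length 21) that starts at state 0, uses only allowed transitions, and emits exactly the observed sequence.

  t0 'w' -> {0,4}, take 0 (start)
  t1 'w' -> {0,4}, take 0 (0->0 ok)
  t2 'x' -> {2,3}, take 2 (0->2 ok)
  t3 'w' -> {0,4}, take 0 (2->0 ok)
  t4 'x' -> {2,3}, take 2 (0->2 ok)
  t5 'x' -> {2,3}, take 2 (2->2 ok)
  t6 'w' -> {0,4}, take 4 (2->4 ok)
  t7 'x' -> {2,3}, take 3 (4->3 ok)
  t8 'w' -> {0,4}, take 4 (3->4 ok)
  t9 'x' -> {2,3}, take 3 (4->3 ok)
  t10 'w' -> {0,4}, take 0 (3->0 ok)
  t11 'x' -> {2,3}, take 2 (0->2 ok)
  t12 'w' -> {0,4}, take 0 (2->0 ok)
  t13 'x' -> {2,3}, take 2 (0->2 ok)
  t14 'w' -> {0,4}, take 0 (2->0 ok)
  t15 'w' -> {0,4}, take 0 (0->0 ok)
  t16 'w' -> {0,4}, take 0 (0->0 ok)
  t17 'w' -> {0,4}, take 0 (0->0 ok)
  t18 'x' -> {2,3}, take 2 (0->2 ok)
  t19 'w' -> {0,4}, take 0 (2->0 ok)
  t20 'x' -> {2,3}, take 2 (0->2 ok)

0,0,2,0,2,2,4,3,4,3,0,2,0,2,0,0,0,0,2,0,2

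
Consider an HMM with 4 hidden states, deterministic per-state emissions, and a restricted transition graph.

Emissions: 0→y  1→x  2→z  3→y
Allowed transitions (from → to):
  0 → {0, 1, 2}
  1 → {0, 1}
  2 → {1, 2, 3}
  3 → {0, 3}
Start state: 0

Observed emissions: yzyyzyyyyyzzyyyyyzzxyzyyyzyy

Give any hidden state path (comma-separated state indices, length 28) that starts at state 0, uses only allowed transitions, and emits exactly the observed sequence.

0,2,3,0,2,3,3,3,3,0,2,2,3,3,3,0,0,2,2,1,0,2,3,0,0,2,3,3

  0: obs=y cand={0,3} pick 0 [start]
  1: obs=z cand={2} pick 2 [0->2 ok]
  2: obs=y cand={0,3} pick 3 [2->3 ok]
  3: obs=y cand={0,3} pick 0 [3->0 ok]
  4: obs=z cand={2} pick 2 [0->2 ok]
  5: obs=y cand={0,3} pick 3 [2->3 ok]
  6: obs=y cand={0,3} pick 3 [3->3 ok]
  7: obs=y cand={0,3} pick 3 [3->3 ok]
  8: obs=y cand={0,3} pick 3 [3->3 ok]
  9: obs=y cand={0,3} pick 0 [3->0 ok]
  10: obs=z cand={2} pick 2 [0->2 ok]
  11: obs=z cand={2} pick 2 [2->2 ok]
  12: obs=y cand={0,3} pick 3 [2->3 ok]
  13: obs=y cand={0,3} pick 3 [3->3 ok]
  14: obs=y cand={0,3} pick 3 [3->3 ok]
  15: obs=y cand={0,3} pick 0 [3->0 ok]
  16: obs=y cand={0,3} pick 0 [0->0 ok]
  17: obs=z cand={2} pick 2 [0->2 ok]
  18: obs=z cand={2} pick 2 [2->2 ok]
  19: obs=x cand={1} pick 1 [2->1 ok]
  20: obs=y cand={0,3} pick 0 [1->0 ok]
  21: obs=z cand={2} pick 2 [0->2 ok]
  22: obs=y cand={0,3} pick 3 [2->3 ok]
  23: obs=y cand={0,3} pick 0 [3->0 ok]
  24: obs=y cand={0,3} pick 0 [0->0 ok]
  25: obs=z cand={2} pick 2 [0->2 ok]
  26: obs=y cand={0,3} pick 3 [2->3 ok]
  27: obs=y cand={0,3} pick 3 [3->3 ok]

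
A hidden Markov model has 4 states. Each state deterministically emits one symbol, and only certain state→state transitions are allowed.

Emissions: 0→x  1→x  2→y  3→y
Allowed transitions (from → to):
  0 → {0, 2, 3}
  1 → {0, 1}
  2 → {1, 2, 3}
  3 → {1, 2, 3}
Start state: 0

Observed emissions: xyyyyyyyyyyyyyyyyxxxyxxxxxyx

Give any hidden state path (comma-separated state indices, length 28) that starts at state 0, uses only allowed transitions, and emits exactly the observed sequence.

0,3,2,3,2,3,2,2,2,2,3,3,3,3,2,2,3,1,1,0,3,1,1,1,1,0,2,1

  [0] x  {0,1}  => 0  start
  [1] y  {2,3}  => 3  0->3 ok
  [2] y  {2,3}  => 2  3->2 ok
  [3] y  {2,3}  => 3  2->3 ok
  [4] y  {2,3}  => 2  3->2 ok
  [5] y  {2,3}  => 3  2->3 ok
  [6] y  {2,3}  => 2  3->2 ok
  [7] y  {2,3}  => 2  2->2 ok
  [8] y  {2,3}  => 2  2->2 ok
  [9] y  {2,3}  => 2  2->2 ok
  [10] y  {2,3}  => 3  2->3 ok
  [11] y  {2,3}  => 3  3->3 ok
  [12] y  {2,3}  => 3  3->3 ok
  [13] y  {2,3}  => 3  3->3 ok
  [14] y  {2,3}  => 2  3->2 ok
  [15] y  {2,3}  => 2  2->2 ok
  [16] y  {2,3}  => 3  2->3 ok
  [17] x  {0,1}  => 1  3->1 ok
  [18] x  {0,1}  => 1  1->1 ok
  [19] x  {0,1}  => 0  1->0 ok
  [20] y  {2,3}  => 3  0->3 ok
  [21] x  {0,1}  => 1  3->1 ok
  [22] x  {0,1}  => 1  1->1 ok
  [23] x  {0,1}  => 1  1->1 ok
  [24] x  {0,1}  => 1  1->1 ok
  [25] x  {0,1}  => 0  1->0 ok
  [26] y  {2,3}  => 2  0->2 ok
  [27] x  {0,1}  => 1  2->1 ok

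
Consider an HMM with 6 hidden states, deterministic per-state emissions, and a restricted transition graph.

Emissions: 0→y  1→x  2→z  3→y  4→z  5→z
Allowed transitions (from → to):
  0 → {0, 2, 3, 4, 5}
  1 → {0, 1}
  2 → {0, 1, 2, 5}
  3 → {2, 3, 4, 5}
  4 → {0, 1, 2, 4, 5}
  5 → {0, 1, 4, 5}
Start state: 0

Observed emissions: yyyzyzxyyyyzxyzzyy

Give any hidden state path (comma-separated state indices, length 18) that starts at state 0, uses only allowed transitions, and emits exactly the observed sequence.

  pos 0: y in {0,3}, choose 0; start
  pos 1: y in {0,3}, choose 3; 0->3 ok
  pos 2: y in {0,3}, choose 3; 3->3 ok
  pos 3: z in {2,4,5}, choose 2; 3->2 ok
  pos 4: y in {0,3}, choose 0; 2->0 ok
  pos 5: z in {2,4,5}, choose 2; 0->2 ok
  pos 6: x in {1}, choose 1; 2->1 ok
  pos 7: y in {0,3}, choose 0; 1->0 ok
  pos 8: y in {0,3}, choose 0; 0->0 ok
  pos 9: y in {0,3}, choose 0; 0->0 ok
  pos 10: y in {0,3}, choose 0; 0->0 ok
  pos 11: z in {2,4,5}, choose 5; 0->5 ok
  pos 12: x in {1}, choose 1; 5->1 ok
  pos 13: y in {0,3}, choose 0; 1->0 ok
  pos 14: z in {2,4,5}, choose 4; 0->4 ok
  pos 15: z in {2,4,5}, choose 4; 4->4 ok
  pos 16: y in {0,3}, choose 0; 4->0 ok
  pos 17: y in {0,3}, choose 0; 0->0 ok

0,3,3,2,0,2,1,0,0,0,0,5,1,0,4,4,0,0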